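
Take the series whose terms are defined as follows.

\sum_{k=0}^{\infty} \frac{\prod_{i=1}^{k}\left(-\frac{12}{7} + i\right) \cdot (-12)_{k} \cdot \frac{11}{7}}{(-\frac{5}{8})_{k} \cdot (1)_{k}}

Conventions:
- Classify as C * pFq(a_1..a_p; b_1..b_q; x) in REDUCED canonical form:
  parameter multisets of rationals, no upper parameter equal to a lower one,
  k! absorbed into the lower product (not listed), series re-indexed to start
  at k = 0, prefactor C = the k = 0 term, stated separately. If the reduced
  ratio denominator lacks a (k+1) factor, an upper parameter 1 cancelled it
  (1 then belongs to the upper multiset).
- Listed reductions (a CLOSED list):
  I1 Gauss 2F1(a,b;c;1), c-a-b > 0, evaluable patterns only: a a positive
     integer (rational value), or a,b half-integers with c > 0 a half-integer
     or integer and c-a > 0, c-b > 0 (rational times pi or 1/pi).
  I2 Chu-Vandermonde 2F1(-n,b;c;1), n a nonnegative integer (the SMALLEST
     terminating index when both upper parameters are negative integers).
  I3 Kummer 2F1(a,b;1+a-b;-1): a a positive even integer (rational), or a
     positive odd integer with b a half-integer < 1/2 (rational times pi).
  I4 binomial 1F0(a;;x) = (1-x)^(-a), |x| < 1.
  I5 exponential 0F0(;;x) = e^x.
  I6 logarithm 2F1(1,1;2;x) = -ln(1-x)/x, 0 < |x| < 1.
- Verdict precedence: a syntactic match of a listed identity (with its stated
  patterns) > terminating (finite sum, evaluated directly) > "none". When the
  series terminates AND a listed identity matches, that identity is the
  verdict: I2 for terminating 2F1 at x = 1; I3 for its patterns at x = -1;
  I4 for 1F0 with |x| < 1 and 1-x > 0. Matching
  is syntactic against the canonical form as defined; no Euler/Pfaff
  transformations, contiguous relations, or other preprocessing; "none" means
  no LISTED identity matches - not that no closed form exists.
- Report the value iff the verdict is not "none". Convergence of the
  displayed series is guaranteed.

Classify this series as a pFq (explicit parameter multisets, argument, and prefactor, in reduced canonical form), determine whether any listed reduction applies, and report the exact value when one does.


x = 1 here; the reduced form reads 2F1, upper {-12, -\frac{5}{7}}, lower {-\frac{5}{8}}, C = \frac{11}{7}. Verdict: the Chu-Vandermonde identity I2 matches (terminating 2F1 at x = 1 with n = 12, b = -5/7, c = -\frac{5}{8}). Value: -\frac{2548718799798169892751}{813326360282090206405}.

The tell: t_0 = \frac{11}{7} here, and (1)_k (C = 11/7) is k! itself.
Ratio: r(k) = 1 * (k-12) (k-\frac{5}{7}) / [(k-\frac{5}{8}) (k+1)] - rational in k, leading ratio 1; with t_0 = \frac{11}{7}, classification follows.


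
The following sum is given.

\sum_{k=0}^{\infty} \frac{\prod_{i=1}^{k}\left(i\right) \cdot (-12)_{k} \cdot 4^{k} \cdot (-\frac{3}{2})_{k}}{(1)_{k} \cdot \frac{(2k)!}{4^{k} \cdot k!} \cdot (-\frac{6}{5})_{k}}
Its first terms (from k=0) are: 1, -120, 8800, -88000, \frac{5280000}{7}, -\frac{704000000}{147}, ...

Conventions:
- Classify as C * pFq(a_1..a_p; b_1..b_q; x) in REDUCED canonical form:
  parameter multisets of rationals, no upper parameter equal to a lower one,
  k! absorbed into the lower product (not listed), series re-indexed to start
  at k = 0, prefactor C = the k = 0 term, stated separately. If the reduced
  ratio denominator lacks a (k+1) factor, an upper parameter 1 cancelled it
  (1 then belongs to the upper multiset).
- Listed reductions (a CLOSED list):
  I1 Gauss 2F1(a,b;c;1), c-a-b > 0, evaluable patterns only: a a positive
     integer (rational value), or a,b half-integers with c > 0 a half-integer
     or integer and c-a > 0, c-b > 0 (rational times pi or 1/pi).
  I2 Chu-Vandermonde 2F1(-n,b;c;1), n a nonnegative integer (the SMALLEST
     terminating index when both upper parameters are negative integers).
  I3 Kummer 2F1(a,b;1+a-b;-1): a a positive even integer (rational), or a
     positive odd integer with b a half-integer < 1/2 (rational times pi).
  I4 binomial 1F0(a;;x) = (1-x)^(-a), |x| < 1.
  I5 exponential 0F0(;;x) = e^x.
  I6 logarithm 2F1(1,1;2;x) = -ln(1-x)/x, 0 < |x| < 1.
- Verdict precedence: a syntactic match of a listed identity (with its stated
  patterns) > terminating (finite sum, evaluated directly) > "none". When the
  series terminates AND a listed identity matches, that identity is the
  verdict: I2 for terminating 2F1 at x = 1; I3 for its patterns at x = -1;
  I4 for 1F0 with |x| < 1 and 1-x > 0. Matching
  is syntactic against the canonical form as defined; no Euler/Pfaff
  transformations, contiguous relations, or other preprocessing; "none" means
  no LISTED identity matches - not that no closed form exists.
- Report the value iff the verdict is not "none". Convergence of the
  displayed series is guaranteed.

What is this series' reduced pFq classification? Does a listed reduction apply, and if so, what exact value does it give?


Reduced: x = 4, 3F2, upper = {-12, -\frac{3}{2}, 1}, lower = {-\frac{6}{5}, \frac{1}{2}}, C = 1. Verdict: terminating - upper parameter -12 makes this a finite sum (last index 12), evaluated exactly. Exact value: \frac{1093519795885597497}{310290408337}.

First insight: from the first term 1: the running product (C = 1, x = 4) telescopes to a rising factorial.
Step ratio: r(k) = 4 * (k-12) (k-\frac{3}{2}) (k+1) / [(k-\frac{6}{5}) (k+\frac{1}{2}) (k+1)] - rational; roots negated = parameters, x = 4, C = 1.


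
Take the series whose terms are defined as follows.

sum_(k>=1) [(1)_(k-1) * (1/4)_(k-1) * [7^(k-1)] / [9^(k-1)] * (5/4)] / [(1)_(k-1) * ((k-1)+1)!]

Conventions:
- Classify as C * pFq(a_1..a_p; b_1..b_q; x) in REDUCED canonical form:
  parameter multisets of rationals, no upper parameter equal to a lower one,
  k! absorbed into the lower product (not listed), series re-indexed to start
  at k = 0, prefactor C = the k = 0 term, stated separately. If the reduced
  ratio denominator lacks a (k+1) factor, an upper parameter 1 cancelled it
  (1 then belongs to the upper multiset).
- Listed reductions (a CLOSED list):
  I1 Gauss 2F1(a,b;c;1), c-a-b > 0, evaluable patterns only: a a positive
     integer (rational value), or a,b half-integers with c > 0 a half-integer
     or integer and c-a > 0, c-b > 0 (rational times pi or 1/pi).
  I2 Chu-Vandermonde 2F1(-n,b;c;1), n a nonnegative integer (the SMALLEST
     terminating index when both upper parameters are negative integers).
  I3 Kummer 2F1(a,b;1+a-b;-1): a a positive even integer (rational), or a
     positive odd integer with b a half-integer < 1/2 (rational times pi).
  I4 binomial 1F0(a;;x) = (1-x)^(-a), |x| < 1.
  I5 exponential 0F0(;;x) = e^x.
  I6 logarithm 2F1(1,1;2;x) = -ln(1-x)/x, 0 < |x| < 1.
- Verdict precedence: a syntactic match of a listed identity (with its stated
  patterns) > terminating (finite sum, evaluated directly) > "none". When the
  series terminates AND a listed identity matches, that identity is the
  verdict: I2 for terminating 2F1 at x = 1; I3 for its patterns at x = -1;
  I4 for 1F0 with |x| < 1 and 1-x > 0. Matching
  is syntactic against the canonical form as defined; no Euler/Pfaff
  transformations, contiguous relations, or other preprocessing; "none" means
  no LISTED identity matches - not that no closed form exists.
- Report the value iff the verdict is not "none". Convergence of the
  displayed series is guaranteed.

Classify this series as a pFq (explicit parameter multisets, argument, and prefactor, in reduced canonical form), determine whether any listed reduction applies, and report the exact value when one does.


The series (x = 7/9) is 2F1: upper {1/4, 1}, lower {2}, prefactor 5/4. Verdict: none (x = 7/9): each listed identity misses the multisets {1/4, 1} ; {2}.

First insight: from the first term 5/4: the two geometric factors (C = 5/4, x = 7/9) combine into one argument.
Ratio: r(k) = (7/9) * (k+1/4) (k+1) / [(k+2) (k+1)] - rational in k. x = (7/9); t_0 = 5/4; negate the roots.


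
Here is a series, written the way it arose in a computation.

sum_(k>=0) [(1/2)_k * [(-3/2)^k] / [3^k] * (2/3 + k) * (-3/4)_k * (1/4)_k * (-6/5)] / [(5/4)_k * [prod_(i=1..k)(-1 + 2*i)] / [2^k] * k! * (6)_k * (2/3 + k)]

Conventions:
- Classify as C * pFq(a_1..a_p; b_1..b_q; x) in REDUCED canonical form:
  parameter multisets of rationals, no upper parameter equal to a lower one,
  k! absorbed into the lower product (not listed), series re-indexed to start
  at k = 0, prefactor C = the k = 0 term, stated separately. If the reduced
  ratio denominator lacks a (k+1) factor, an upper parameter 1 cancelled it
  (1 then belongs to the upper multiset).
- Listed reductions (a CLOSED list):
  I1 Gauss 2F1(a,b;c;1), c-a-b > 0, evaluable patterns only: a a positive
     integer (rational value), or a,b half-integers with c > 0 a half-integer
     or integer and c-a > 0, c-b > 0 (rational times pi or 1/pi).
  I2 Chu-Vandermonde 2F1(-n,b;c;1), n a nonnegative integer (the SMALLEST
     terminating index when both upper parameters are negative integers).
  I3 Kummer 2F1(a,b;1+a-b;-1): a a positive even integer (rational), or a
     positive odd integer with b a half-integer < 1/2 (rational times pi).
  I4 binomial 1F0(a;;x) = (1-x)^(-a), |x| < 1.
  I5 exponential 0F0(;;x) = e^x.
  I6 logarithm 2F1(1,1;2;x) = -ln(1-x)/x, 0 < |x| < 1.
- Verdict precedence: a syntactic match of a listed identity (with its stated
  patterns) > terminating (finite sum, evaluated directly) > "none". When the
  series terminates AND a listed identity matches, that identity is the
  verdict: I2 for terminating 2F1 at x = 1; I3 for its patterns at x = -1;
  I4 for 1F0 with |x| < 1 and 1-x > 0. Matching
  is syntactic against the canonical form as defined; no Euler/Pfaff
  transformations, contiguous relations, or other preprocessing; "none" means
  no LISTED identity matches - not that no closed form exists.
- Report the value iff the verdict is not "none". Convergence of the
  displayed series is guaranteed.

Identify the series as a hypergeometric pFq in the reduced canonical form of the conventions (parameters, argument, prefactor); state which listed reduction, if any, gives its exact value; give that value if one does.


Structural cue: x = (-1/2) and the parameter 1/2 appears in both the upper and lower lists and cancels (alongside the other common factor).
Consecutive-term ratio: r(k) = (-1/2) * (k-3/4) (k+1/4) / [(k+5/4) (k+6) (k+1)] ; factor over Q: parameters, x = (-1/2), and C = -6/5.

With C = -6/5: the canonical form is 2F2(-3/4, 1/4; 5/4, 6; -1/2). Verdict: none - this 2F2 at x = -1/2 matches no listed pattern, and upper {-3/4, 1/4} holds no stopper.


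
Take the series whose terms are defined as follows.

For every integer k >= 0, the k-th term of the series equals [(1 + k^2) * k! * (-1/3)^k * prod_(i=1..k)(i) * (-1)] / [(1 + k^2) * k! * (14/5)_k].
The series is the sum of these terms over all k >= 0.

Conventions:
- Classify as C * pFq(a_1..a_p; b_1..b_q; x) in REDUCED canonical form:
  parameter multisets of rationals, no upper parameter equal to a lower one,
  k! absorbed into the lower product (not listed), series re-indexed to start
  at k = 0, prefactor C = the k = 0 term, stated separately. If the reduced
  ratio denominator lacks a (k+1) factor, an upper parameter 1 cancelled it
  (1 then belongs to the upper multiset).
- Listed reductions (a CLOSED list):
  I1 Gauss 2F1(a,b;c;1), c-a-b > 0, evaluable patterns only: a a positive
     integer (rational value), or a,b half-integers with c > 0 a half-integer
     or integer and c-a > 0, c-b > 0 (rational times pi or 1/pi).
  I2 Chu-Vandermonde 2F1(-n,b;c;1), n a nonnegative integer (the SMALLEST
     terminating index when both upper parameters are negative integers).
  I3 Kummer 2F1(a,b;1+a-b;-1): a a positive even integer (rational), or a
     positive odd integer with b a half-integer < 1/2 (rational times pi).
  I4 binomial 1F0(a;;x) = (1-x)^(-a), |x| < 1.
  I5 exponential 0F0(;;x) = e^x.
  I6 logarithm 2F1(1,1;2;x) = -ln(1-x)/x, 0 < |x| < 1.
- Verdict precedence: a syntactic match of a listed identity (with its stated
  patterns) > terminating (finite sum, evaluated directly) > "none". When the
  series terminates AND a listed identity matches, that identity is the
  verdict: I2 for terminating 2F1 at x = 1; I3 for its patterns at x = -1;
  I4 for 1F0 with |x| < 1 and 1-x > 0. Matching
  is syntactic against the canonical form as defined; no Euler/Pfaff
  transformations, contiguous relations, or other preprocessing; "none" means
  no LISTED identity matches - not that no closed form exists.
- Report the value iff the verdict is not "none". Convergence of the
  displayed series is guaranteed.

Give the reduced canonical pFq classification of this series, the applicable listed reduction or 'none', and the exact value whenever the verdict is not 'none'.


Reduced: x = -1/3, 2F1, upper = {1, 1}, lower = {14/5}, C = -1. Verdict: none - this 2F1 at x = -1/3 matches no listed pattern, and upper {1, 1} holds no stopper.

Key observation: with t_0 = -1, the factorial ratio (prefactor -1) (k+a-1)!/(a-1)! is a rising factorial (a)_k.
Adjacent-term ratio: r(k) = (-1/3) * (k+1) (k+1) / [(k+14/5) (k+1)] - rational; roots negated = parameters, x = (-1/3), C = -1.


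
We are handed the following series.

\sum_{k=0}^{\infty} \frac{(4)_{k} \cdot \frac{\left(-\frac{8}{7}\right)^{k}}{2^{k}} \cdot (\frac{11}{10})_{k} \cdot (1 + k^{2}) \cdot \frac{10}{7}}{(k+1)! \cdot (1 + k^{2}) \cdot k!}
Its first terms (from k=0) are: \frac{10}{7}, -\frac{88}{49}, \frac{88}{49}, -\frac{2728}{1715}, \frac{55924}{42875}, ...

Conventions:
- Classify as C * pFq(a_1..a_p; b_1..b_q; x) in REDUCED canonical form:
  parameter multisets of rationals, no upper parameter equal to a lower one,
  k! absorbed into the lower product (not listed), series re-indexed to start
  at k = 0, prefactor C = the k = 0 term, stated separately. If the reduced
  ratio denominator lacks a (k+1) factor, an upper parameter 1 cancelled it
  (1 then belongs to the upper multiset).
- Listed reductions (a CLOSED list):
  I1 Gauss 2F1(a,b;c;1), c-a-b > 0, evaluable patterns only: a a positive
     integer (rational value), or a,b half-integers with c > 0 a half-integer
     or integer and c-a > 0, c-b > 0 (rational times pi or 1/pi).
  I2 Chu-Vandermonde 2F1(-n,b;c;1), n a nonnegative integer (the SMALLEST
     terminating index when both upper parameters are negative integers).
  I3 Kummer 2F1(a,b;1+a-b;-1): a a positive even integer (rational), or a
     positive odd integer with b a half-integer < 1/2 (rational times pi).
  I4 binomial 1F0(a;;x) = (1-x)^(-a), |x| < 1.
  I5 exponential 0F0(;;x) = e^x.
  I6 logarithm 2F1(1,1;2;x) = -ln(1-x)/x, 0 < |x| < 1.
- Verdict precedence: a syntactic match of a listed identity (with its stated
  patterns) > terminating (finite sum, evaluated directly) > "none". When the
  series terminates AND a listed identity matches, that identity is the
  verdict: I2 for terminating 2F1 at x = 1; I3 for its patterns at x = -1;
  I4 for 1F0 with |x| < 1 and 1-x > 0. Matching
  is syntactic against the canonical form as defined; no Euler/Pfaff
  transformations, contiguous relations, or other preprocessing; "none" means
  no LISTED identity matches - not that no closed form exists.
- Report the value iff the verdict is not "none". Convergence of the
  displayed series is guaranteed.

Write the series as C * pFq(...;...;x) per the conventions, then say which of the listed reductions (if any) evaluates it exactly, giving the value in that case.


Reduced: x = -\frac{4}{7}, 2F1, upper = {\frac{11}{10}, 4}, lower = {2}, C = \frac{10}{7}. Verdict: none - at argument -\frac{4}{7} the multisets {\frac{11}{10}, 4} ; {2} match no listed identity.

Key step: t_0 = \frac{10}{7} here, and the two k-th powers (C = 10/7) combine into one argument.
Term ratio: r(k) = -\frac{4}{7} * (k+\frac{11}{10}) (k+4) / [(k+2) (k+1)] - rational in k, leading ratio -\frac{4}{7}; with t_0 = \frac{10}{7}, classification follows.


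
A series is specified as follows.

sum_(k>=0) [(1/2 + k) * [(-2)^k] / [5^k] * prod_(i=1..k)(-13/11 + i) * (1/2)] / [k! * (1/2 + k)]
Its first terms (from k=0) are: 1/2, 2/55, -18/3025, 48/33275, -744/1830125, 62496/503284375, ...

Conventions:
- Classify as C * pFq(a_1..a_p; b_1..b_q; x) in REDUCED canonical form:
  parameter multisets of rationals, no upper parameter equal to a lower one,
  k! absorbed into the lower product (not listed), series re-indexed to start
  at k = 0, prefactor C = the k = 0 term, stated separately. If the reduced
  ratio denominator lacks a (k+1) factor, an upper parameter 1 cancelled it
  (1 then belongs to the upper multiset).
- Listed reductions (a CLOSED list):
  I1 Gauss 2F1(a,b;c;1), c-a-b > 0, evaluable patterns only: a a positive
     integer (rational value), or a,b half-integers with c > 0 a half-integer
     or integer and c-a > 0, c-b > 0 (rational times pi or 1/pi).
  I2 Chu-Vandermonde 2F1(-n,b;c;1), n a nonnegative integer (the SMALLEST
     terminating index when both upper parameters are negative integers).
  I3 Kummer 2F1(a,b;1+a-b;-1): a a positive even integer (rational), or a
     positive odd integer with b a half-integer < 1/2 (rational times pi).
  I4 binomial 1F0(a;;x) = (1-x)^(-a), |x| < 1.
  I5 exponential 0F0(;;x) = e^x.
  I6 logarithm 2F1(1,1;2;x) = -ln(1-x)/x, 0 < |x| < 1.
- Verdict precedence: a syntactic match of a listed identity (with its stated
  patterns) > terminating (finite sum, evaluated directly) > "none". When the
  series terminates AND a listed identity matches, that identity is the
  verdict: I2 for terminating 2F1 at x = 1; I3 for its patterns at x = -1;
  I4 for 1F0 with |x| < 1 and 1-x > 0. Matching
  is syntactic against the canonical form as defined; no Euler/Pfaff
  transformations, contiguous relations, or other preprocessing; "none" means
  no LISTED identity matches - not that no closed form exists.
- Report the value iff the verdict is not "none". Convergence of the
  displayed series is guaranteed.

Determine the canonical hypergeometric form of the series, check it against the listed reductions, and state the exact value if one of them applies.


First insight: from the first term 1/2: the two geometric factors (C = 1/2) combine into one argument.
Adjacent-term ratio: r(k) = (-2/5) * (k-2/11) / [(k+1)] - poly over poly, x = (-2/5) from leading terms; C = 1/2 at k = 0.

Reduced: x = -2/5, 1F0, upper = {-2/11}, lower = {-}, C = 1/2. Verdict: this is binomial (I4) (the 1F0 binomial series: exponent 2/11, x = -2/5). Hence: (1/2) * (7/5)^(2/11).


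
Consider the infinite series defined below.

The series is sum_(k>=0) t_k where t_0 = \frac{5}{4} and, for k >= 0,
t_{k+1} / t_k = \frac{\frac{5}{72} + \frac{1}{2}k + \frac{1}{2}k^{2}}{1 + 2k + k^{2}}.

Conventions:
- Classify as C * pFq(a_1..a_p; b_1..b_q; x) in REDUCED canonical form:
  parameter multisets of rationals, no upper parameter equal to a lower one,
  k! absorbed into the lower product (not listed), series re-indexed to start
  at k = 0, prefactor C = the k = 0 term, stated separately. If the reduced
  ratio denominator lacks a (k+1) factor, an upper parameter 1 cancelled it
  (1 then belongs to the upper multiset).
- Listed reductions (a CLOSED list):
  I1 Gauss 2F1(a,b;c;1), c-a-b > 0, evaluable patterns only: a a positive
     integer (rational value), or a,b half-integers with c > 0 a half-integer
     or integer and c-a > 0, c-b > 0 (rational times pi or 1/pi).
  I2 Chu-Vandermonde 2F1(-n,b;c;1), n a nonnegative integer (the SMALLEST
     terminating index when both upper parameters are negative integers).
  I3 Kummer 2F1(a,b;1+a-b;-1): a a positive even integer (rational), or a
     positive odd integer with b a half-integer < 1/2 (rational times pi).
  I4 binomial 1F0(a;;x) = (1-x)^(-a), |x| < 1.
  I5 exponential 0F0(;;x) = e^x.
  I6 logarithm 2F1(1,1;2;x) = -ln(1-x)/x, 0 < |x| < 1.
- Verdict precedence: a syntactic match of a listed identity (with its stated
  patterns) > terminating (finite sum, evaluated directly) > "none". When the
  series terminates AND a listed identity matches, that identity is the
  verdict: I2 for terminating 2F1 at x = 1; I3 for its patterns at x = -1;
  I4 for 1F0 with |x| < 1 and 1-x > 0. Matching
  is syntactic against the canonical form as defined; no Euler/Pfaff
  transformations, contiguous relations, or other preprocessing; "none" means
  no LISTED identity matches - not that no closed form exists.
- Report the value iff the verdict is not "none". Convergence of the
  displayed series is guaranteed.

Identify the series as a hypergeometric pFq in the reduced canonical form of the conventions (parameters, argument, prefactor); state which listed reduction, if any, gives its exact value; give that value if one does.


The tell: x = \frac{1}{2} and factor the ratio over Q (prefactor 5/4): negated roots = parameters.
Term ratio: r(k) = \frac{1}{2} * (k+\frac{1}{6}) (k+\frac{5}{6}) / [(k+1) (k+1)] - rational; roots negated = parameters, x = \frac{1}{2}, C = \frac{5}{4}.

Reduced: x = \frac{1}{2}, 2F1, upper = {\frac{1}{6}, \frac{5}{6}}, lower = {1}, C = \frac{5}{4}. Verdict: no listed reduction: x = \frac{1}{2} and upper {\frac{1}{6}, \frac{5}{6}} fail every I1-I6 pattern.


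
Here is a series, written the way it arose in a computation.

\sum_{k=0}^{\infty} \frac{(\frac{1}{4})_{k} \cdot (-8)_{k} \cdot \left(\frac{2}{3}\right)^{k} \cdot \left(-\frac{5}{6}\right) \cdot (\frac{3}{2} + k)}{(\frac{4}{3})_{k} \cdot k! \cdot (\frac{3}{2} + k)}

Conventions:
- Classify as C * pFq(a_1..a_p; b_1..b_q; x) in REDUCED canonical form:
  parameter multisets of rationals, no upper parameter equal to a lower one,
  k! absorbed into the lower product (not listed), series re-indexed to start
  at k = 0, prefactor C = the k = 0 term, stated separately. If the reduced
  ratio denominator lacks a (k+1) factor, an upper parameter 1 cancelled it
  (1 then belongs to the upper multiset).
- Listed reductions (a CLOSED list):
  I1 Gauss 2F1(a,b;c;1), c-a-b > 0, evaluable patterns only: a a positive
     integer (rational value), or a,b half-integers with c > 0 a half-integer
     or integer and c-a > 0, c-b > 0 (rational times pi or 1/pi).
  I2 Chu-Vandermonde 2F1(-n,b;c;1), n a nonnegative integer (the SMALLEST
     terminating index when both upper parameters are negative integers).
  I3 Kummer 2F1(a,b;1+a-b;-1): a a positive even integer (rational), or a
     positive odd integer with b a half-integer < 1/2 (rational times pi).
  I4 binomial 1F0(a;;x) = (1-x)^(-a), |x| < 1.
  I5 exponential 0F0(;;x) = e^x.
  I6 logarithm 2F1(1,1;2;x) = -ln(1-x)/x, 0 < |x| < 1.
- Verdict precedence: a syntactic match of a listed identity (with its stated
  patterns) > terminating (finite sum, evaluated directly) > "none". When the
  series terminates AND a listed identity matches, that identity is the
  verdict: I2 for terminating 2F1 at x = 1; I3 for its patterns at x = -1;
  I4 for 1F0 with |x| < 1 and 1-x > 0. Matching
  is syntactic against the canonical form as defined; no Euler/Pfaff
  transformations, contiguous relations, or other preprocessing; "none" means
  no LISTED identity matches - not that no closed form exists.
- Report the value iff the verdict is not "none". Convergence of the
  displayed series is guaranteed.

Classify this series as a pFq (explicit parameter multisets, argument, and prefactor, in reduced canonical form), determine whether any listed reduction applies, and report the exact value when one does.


The series (x = \frac{2}{3}) is 2F1: upper {-8, \frac{1}{4}}, lower {\frac{4}{3}}, prefactor -\frac{5}{6}. Verdict: terminating at k = 8: the factor (-8)_k kills every later term; summing the 9 survivors is exact. Sum: -\frac{41052395}{82182144}.

Key step: t_0 being -\frac{5}{6}, the factor k + 3/2 cancels (top and bottom), leaving C = -5/6, x = 2/3.
Ratio: r(k) = \frac{2}{3} * (k-8) (k+\frac{1}{4}) / [(k+\frac{4}{3}) (k+1)] ; factor over Q: parameters, x = \frac{2}{3}, and C = -\frac{5}{6}.


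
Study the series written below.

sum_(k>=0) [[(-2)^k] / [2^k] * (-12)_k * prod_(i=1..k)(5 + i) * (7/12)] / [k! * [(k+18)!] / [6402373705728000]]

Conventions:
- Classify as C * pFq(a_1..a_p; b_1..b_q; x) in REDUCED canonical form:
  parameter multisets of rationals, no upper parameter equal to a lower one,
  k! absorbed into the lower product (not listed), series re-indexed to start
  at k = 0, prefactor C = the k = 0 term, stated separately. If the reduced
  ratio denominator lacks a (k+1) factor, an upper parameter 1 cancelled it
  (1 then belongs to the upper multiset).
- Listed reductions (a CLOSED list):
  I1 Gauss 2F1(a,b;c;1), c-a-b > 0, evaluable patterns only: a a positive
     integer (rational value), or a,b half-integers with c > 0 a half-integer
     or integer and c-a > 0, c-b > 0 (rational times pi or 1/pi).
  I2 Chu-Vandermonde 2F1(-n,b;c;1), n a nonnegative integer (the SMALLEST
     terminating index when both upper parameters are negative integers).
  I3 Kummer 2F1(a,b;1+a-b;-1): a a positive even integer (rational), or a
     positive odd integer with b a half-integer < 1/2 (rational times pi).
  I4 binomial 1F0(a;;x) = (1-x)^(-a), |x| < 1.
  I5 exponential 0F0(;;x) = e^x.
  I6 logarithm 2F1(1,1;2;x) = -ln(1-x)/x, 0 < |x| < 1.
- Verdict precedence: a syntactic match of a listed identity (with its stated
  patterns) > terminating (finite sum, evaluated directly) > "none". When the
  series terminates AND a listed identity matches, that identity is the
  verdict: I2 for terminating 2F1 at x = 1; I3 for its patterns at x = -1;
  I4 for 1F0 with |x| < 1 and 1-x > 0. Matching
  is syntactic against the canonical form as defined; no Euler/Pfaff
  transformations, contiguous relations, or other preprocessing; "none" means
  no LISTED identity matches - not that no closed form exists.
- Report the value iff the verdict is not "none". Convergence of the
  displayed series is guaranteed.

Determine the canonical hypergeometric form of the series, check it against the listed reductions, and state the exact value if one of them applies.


This is 7/12 * 2F1(-12, 6; 19; -1) in reduced canonical form. Verdict: the Kummer evaluation I3 applies (x = -1; c = 19 equals 1+a-b for upper {-12, 6}: listed pattern). Value: 119/5.

The tell: t_0 = 7/12 here, and the denominator's factorial ratio (C = 7/12) is a lower Pochhammer.
Step ratio: r(k) = (-1) * (k-12) (k+6) / [(k+19) (k+1)] - rational; roots negated = parameters, x = (-1), C = 7/12.


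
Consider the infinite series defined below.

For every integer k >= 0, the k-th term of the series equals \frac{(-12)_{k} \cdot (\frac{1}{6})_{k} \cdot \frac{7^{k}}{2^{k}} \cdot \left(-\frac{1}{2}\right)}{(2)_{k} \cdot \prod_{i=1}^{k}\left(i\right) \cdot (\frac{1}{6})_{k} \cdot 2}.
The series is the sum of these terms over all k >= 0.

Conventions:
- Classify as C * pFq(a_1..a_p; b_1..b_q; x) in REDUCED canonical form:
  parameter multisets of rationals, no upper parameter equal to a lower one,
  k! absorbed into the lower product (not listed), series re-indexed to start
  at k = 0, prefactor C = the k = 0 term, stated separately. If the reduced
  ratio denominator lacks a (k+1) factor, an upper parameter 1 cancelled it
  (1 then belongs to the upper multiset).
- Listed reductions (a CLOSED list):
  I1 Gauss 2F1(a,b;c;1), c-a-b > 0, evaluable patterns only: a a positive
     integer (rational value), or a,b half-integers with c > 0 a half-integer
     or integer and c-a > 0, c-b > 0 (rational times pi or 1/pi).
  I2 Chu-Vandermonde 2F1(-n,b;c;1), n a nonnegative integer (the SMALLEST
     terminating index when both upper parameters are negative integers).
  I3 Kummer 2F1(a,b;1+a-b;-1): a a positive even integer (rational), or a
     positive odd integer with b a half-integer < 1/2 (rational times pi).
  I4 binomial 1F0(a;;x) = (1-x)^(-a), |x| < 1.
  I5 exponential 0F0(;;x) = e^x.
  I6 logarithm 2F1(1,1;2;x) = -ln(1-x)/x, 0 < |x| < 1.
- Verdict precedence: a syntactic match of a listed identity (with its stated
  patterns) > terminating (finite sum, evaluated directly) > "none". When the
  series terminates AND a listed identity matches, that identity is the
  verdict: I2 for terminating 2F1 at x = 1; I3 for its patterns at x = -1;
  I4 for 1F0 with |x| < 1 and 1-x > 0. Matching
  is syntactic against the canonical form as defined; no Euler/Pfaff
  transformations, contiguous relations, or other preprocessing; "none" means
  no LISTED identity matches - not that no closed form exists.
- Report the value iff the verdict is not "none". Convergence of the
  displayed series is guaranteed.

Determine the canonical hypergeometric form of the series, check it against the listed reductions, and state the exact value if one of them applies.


With C = -\frac{1}{4}: the canonical form is 1F1(-12; 2; \frac{7}{2}). Verdict: terminating - the sum ends at index 12 because -12 is a negative integer; exact evaluation follows. Sum: -\frac{9773855743}{14574786969600}.

Key step: with t_0 = -\frac{1}{4}, the constant factors (prefactor -1/4) combine into one prefactor.
Step ratio: r(k) = \frac{7}{2} * (k-12) / [(k+2) (k+1)] - rational; roots negated = parameters, x = \frac{7}{2}, C = -\frac{1}{4}.


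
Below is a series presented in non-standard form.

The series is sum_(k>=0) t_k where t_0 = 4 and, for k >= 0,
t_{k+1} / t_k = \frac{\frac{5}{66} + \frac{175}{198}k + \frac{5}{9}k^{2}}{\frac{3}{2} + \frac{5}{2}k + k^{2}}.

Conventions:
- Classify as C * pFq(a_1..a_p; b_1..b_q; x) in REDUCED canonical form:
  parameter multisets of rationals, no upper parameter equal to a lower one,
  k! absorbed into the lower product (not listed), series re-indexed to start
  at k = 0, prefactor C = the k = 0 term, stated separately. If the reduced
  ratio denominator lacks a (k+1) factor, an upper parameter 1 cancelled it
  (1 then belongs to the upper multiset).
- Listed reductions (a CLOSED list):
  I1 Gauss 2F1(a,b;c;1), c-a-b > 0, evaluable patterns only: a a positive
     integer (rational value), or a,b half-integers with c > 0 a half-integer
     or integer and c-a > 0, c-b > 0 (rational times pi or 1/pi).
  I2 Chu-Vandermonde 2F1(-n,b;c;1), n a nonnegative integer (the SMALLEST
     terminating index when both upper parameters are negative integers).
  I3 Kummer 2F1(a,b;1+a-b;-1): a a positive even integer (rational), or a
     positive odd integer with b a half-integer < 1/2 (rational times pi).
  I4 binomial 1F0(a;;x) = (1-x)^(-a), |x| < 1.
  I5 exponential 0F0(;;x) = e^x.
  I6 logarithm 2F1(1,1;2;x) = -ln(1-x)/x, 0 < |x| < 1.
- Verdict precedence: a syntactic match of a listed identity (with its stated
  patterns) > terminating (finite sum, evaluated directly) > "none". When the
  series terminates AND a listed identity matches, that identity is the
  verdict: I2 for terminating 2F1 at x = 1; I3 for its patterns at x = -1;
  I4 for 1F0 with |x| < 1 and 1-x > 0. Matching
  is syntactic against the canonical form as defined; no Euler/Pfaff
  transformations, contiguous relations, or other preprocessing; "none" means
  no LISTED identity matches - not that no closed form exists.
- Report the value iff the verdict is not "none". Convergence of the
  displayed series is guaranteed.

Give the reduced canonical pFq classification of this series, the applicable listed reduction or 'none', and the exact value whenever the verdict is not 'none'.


The series (x = \frac{5}{9}) is 1F0: upper {\frac{1}{11}}, lower {-}, prefactor 4. Verdict: binomial (I4) matches (the 1F0 binomial series: exponent -1/11, x = \frac{5}{9}). Hence: 4 \cdot \left(\frac{4}{9}\right)^{-\frac{1}{11}}.

First insight: t_0 = 4 here, and the expanded ratio factors over Q; C = 4, x = 5/9, roots give parameters.
Consecutive-term ratio: r(k) = \frac{5}{9} * (k+\frac{1}{11}) / [(k+1)] - poly over poly, x = \frac{5}{9} from leading terms; C = 4 at k = 0.


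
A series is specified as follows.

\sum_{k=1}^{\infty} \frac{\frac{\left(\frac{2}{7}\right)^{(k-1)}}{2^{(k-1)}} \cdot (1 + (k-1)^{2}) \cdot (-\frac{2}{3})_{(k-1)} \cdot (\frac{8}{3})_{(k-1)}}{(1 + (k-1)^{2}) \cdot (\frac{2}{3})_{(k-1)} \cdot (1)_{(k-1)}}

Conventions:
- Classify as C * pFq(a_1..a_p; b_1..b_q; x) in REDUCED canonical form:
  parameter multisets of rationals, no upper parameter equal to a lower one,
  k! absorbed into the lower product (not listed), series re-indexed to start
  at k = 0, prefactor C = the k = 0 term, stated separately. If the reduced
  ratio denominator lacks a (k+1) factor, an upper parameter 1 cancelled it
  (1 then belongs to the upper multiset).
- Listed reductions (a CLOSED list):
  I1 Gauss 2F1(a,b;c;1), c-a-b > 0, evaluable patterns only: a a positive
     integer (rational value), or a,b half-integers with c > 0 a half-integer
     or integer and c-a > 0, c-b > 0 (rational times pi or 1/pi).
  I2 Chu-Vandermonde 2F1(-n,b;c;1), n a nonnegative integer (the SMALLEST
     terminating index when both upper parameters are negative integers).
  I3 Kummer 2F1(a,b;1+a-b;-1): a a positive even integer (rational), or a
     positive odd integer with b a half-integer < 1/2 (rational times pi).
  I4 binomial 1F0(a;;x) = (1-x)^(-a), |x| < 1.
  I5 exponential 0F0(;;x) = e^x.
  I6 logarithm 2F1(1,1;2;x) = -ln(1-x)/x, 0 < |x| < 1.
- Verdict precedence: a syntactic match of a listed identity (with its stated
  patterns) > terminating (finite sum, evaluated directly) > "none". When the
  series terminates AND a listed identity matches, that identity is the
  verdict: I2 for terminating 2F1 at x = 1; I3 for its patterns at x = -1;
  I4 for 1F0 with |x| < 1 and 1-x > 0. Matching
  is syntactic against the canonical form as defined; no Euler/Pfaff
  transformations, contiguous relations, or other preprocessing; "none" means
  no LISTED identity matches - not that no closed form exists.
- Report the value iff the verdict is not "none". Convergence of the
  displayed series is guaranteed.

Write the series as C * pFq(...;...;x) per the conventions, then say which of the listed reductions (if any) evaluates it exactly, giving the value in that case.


The series (x = \frac{1}{7}) is 2F1: upper {-\frac{2}{3}, \frac{8}{3}}, lower {\frac{2}{3}}, prefactor 1. Verdict: no listed reduction: x = \frac{1}{7} and upper {-\frac{2}{3}, \frac{8}{3}} fail every I1-I6 pattern.

The tell: from the first term 1: the factor k^2 + 1 cancels (top and bottom), leaving C = 1.
Consecutive-term ratio: r(k) = \frac{1}{7} * (k-\frac{2}{3}) (k+\frac{8}{3}) / [(k+\frac{2}{3}) (k+1)] - poly over poly, x = \frac{1}{7} from leading terms; C = 1 at k = 0.


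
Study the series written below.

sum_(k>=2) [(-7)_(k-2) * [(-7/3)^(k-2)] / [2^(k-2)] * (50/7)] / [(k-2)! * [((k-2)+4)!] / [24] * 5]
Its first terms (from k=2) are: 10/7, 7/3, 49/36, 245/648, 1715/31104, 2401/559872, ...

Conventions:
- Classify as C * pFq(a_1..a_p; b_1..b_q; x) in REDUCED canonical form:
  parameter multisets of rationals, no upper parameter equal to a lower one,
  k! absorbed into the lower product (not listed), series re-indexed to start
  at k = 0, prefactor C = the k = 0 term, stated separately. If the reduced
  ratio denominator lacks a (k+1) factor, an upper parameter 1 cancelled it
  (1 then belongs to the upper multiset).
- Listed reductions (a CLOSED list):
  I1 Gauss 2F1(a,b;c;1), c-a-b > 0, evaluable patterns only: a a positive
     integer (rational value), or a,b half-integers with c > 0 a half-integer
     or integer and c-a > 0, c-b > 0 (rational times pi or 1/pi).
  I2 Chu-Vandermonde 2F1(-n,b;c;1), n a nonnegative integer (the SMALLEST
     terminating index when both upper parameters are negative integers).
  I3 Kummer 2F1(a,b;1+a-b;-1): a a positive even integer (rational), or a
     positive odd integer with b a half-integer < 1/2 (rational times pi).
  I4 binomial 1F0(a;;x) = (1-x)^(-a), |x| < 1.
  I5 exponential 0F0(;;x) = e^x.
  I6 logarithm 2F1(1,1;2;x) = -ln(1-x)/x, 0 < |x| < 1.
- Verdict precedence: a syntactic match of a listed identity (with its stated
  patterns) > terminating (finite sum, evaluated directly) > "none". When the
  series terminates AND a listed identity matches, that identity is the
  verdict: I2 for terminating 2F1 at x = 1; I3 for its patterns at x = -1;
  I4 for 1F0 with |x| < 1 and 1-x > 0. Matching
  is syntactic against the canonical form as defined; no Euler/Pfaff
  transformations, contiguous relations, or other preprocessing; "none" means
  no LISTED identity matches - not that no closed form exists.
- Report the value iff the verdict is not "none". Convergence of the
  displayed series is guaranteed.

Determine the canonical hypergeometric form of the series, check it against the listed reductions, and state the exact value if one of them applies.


This is 10/7 * 1F1(-7; 5; -7/6) in reduced canonical form. Verdict: terminating. With -7 upstairs the series is a 8-term polynomial sum; evaluated term by term. Sum: 258900275803/46558955520.

The tell: x = (-7/6) and the two k-th powers (C = 10/7, x = -7/6) combine into one argument.
Ratio: r(k) = (-7/6) * (k-7) / [(k+5) (k+1)] - rational; roots negated = parameters, x = (-7/6), C = 10/7.


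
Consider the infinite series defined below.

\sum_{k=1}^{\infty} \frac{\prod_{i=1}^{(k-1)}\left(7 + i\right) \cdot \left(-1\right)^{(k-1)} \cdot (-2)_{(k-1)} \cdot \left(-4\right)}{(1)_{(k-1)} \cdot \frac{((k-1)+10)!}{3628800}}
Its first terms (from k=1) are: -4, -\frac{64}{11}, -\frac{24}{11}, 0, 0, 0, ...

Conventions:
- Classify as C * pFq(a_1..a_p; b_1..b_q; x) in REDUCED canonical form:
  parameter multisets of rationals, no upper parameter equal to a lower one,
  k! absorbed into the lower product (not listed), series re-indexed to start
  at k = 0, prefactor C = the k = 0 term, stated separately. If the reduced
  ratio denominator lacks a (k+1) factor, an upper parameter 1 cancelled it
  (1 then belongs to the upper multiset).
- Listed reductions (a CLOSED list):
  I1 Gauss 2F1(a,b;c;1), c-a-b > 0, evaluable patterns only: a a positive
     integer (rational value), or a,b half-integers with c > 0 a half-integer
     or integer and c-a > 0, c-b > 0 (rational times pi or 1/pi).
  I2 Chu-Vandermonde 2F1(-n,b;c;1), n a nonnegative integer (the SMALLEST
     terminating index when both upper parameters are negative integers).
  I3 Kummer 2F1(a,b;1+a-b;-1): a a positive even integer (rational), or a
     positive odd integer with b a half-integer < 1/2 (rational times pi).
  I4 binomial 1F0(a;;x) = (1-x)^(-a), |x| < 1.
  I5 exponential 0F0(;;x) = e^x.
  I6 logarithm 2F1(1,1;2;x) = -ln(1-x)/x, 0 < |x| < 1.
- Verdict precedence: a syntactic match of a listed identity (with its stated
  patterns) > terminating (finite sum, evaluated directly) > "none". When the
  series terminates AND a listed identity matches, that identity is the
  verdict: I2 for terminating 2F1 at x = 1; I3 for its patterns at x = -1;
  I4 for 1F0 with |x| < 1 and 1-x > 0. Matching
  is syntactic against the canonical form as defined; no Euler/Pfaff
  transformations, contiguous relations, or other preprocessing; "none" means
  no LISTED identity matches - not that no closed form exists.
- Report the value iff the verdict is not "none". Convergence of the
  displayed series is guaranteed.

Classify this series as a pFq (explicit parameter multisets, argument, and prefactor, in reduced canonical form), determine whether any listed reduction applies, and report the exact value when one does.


Canonical form: C = -4 times 2F1 with upper {-2, 8}, lower {11}, x = -1. Verdict: Kummer (I3) matches (x = -1; c = 11 equals 1+a-b for upper {-2, 8}: listed pattern). Hence: -12.

First insight: t_0 = -4 here, and the denominator's factorial ratio (prefactor -4) is a lower Pochhammer.
Term ratio: r(k) = -1 * (k-2) (k+8) / [(k+11) (k+1)] - rational; roots negated = parameters, x = -1, C = -4.


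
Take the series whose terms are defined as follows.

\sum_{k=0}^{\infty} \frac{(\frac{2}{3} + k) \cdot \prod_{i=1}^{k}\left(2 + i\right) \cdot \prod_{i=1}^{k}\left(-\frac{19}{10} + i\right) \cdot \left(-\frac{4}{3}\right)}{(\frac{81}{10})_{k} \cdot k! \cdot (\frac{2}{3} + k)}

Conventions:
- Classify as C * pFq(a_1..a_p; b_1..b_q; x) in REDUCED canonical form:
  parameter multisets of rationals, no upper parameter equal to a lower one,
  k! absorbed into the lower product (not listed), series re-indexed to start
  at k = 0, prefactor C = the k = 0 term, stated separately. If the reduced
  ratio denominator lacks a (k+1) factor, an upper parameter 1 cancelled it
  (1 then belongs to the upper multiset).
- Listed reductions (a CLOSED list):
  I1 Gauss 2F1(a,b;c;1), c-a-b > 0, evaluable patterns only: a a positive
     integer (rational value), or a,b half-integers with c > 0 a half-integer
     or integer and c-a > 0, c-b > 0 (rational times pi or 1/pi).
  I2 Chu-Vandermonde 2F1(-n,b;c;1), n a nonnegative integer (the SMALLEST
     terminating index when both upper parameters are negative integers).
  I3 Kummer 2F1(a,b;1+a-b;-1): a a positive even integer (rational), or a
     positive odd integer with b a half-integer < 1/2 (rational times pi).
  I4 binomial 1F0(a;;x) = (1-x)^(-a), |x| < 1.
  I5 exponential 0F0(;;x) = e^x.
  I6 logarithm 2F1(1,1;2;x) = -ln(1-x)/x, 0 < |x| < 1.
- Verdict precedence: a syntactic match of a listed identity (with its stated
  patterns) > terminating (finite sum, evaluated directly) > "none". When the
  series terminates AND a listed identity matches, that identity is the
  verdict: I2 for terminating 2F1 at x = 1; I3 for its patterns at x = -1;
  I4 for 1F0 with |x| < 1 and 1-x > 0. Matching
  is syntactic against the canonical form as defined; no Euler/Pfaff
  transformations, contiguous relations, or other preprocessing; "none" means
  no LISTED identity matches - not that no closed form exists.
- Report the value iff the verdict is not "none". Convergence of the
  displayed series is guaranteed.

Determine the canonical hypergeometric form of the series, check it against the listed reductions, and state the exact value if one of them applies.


Canonical form: C = -\frac{4}{3} times 2F1 with upper {-\frac{9}{10}, 3}, lower {\frac{81}{10}}, x = 1. Verdict at x = 1: the Gauss summation I1 matches (x = 1: the Gamma ratio telescopes since c-a-b = 6 > 0 and a = 3 in Z>0). Sum: -\frac{73627}{84000}.

Key observation: t_0 = -\frac{4}{3} here, and the factor k + 2/3 cancels (top and bottom), leaving C = -4/3.
Term ratio: r(k) = 1 * (k-\frac{9}{10}) (k+3) / [(k+\frac{81}{10}) (k+1)] - rational; roots negated = parameters, x = 1, C = -\frac{4}{3}.
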